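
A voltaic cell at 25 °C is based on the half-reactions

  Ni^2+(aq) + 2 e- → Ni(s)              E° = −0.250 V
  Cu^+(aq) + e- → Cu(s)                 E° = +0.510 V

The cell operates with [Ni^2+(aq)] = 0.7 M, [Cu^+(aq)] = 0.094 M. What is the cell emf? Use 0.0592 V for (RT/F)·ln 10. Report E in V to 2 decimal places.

Cu⁺/Cu is reduced (cathode, E° = +0.510 V) and Ni²⁺/Ni is oxidized (anode).
E°cell = E°cat − E°an = +0.510 − (−0.250) = +0.760 V; n = 2.
For the overall reaction 2 Cu^+(aq) + Ni(s) → 2 Cu(s) + Ni^2+(aq), Q = [Ni^2+(aq)] / [Cu^+(aq)]^2 = 79.2, giving log Q = 1.899.
E = E° − (0.0592/n)·log Q = +0.760 − (0.0592/2)(1.899) = +0.70 V.

+0.70 V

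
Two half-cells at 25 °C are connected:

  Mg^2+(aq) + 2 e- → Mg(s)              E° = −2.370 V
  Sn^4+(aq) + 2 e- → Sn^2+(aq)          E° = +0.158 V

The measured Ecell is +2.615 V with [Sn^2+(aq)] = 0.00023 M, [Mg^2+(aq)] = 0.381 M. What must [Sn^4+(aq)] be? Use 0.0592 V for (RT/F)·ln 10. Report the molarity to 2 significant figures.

0.076 M

The Sn⁴⁺/Sn²⁺ couple has the larger reduction potential, so it is the cathode: E°cell = +0.158 − (−2.370) = +2.528 V and n = 2.
Rearranging E = E° − (0.0592/n)·log Q gives log Q = 2(+2.528 − (+2.615))/0.0592 = −2.939.
Balancing electrons gives Sn^4+(aq) + Mg(s) → Sn^2+(aq) + Mg^2+(aq); thus Q = ([Sn^2+(aq)]·[Mg^2+(aq)]) / [Sn^4+(aq)].
Solving for the unknown gives log [Sn^4+(aq)] = −1.118, so [Sn^4+(aq)] ≈ 0.076 M.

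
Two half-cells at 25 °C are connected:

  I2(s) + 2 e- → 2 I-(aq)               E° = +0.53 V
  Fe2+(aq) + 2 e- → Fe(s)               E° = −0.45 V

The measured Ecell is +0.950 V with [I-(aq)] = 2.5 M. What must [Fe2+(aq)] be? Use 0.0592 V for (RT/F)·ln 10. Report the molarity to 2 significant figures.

The I₂/I⁻ couple has the larger reduction potential, so it is the cathode: E°cell = +0.53 − (−0.45) = +0.98 V and n = 2.
From the Nernst equation, log Q = n(E° − E)/0.0592 = 2·(+0.98 − (+0.950))/0.0592 = 1.014.
The balanced reaction is I2(s) + Fe(s) → 2 I-(aq) + Fe2+(aq), so Q = [I-(aq)]^2·[Fe2+(aq)].
Isolating [Fe2+(aq)] in Q = 10^{1.014} yields log [Fe2+(aq)] = 0.218, i.e. 1.7 M.

1.7 M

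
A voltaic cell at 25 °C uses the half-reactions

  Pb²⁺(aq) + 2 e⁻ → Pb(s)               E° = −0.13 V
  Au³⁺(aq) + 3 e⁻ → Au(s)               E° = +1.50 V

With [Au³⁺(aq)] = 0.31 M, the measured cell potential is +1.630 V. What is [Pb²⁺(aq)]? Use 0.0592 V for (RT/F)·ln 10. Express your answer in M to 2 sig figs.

Au³⁺/Au is the cathode (higher E°); E°cell = +1.50 − (−0.13) = +1.63 V with n = 6.
From the Nernst equation, log Q = n(E° − E)/0.0592 = 6·(+1.63 − (+1.630))/0.0592 = 0.000.
Balancing electrons gives 2 Au³⁺(aq) + 3 Pb(s) → 2 Au(s) + 3 Pb²⁺(aq); thus Q = [Pb²⁺(aq)]^3 / [Au³⁺(aq)]^2.
Substituting the known concentrations and solving, log [Pb²⁺(aq)] = −0.339 and [Pb²⁺(aq)] = 0.46 M.

0.46 M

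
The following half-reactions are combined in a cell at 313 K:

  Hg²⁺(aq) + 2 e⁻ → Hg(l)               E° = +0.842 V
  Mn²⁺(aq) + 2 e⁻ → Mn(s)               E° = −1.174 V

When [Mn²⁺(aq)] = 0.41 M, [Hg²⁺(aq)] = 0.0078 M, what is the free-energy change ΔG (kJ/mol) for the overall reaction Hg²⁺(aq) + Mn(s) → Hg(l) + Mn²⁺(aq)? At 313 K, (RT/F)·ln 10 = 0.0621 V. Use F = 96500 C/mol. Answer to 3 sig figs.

With Hg²⁺/Hg reduced at the cathode, E°cell = +0.842 − (−1.174) = +2.016 V and n = 2.
Here Q = [Mn²⁺(aq)] / [Hg²⁺(aq)] = 52.6 (log Q = 1.721), giving E = +2.016 − (0.0621/2)·(1.721) = +1.9626 V.
Then ΔG = −nFE = −2 × 96500 × +1.9626 J/mol = −379 kJ/mol.

−379 kJ/mol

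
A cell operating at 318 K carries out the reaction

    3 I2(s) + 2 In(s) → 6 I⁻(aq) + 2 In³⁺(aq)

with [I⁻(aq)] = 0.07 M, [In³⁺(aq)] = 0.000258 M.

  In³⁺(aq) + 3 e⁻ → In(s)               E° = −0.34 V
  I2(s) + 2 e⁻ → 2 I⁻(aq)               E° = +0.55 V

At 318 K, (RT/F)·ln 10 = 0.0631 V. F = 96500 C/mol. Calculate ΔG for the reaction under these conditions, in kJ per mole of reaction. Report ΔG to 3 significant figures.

With I₂/I⁻ reduced at the cathode, E°cell = +0.55 − (−0.34) = +0.89 V and n = 6.
Q = [I⁻(aq)]^6·[In³⁺(aq)]^2 = 7.83×10^−15, so log Q = −14.106 and E = +0.89 − (0.0631/6)(−14.106) = +1.0383 V.
Finally ΔG = −nFE = −(6)(96500 C/mol)(+1.0383 V) = −601 kJ/mol.

−601 kJ/mol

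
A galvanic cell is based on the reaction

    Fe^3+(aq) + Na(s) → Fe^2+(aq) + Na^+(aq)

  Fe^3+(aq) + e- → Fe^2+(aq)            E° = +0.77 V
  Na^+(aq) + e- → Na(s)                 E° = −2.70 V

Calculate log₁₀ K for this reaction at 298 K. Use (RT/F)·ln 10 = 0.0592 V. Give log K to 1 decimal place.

The Fe³⁺/Fe²⁺ couple is reduced (cathode); E°cell = +0.77 − (−2.70) = +3.47 V with n = 1.
At equilibrium E = 0, so log K = nE°cell / 0.0592 = (1)(+3.47) / 0.0592 = 58.6.

log K = 58.6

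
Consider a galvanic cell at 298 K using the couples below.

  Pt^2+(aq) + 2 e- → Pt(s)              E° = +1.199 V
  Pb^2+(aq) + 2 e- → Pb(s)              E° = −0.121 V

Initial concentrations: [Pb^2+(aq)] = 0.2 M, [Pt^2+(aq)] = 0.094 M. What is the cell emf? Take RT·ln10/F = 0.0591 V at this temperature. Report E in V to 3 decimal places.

Pt²⁺/Pt is reduced (cathode, E° = +1.199 V) and Pb²⁺/Pb is oxidized (anode).
E°cell = +1.199 − (−0.121) = +1.320 V, with n = 2 electrons transferred.
Balancing gives Pt^2+(aq) + Pb(s) → Pt(s) + Pb^2+(aq); hence Q = [Pb^2+(aq)] / [Pt^2+(aq)] = 2.13 (log Q = 0.328).
By the Nernst equation, E = +1.320 − (0.0591/2)·(0.328) = +1.310 V.

+1.310 V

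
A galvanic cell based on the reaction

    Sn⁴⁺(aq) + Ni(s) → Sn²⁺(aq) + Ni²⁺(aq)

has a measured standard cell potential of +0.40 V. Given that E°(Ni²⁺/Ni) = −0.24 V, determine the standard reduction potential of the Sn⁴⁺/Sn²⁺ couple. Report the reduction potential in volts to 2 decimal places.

In the reaction as written the Sn⁴⁺/Sn²⁺ couple is reduced (cathode) and Ni²⁺/Ni is oxidized (anode), so E°cell = E°(Sn⁴⁺/Sn²⁺) − E°(Ni²⁺/Ni).
E°(Sn⁴⁺/Sn²⁺) = E°cell + E°(anode) = +0.40 + (−0.24) = +0.16 V.

+0.16 V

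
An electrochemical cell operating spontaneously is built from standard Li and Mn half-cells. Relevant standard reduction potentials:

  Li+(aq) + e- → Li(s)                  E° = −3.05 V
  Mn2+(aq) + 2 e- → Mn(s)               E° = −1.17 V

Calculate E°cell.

+1.88 V

Of the two couples in this cell, the one with the more positive reduction potential is reduced at the cathode: here that is Mn²⁺/Mn (−1.17 V); Li⁺/Li (−3.05 V) is the anode.
E°cell = E°(cathode) − E°(anode) = −1.17 − (−3.05) = +1.88 V.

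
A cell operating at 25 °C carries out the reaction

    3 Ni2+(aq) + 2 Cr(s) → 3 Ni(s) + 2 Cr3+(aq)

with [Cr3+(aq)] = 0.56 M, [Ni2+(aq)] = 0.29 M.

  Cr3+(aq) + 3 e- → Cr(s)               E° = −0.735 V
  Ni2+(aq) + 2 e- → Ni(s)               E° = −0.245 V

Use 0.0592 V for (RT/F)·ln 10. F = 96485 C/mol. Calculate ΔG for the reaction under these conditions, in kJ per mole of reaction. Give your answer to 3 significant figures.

−277 kJ/mol

The standard cell potential is −0.245 − (−0.735) = +0.490 V, with n = 6 electrons in the balanced equation.
Q = [Cr3+(aq)]^2 / [Ni2+(aq)]^3 = 12.9, so log Q = 1.109 and E = +0.490 − (0.0592/6)(1.109) = +0.4791 V.
Then ΔG = −nFE = −6 × 96485 × +0.4791 J/mol = −277 kJ/mol.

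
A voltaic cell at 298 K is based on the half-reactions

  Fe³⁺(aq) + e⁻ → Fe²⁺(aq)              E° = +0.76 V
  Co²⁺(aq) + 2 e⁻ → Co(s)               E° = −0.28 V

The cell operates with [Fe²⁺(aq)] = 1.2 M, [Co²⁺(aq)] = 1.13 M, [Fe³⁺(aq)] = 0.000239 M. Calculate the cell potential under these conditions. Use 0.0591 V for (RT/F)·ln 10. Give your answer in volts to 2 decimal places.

The Fe³⁺/Fe²⁺ couple has the more positive E°, so it is the cathode; Co²⁺/Co is the anode.
The standard potential is +0.76 − (−0.28) = +1.04 V and the balanced reaction transfers n = 2 electrons.
For the overall reaction 2 Fe³⁺(aq) + Co(s) → 2 Fe²⁺(aq) + Co²⁺(aq), Q = ([Fe²⁺(aq)]^2·[Co²⁺(aq)]) / [Fe³⁺(aq)]^2 = 2.85×10^7, giving log Q = 7.455.
E = E° − (0.0591/n)·log Q = +1.04 − (0.0591/2)(7.455) = +0.82 V.

+0.82 V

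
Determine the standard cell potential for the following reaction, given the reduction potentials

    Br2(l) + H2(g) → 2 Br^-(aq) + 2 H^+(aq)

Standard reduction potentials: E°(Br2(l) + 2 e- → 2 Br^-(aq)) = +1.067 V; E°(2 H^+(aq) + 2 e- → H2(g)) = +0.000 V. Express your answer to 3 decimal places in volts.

+1.067 V

In the reaction as written, Br2(l) is reduced (cathode) and H^+(aq) is produced by oxidation at the anode.
E°cell = E°(cathode) − E°(anode) = +1.067 − (+0.000) = +1.067 V.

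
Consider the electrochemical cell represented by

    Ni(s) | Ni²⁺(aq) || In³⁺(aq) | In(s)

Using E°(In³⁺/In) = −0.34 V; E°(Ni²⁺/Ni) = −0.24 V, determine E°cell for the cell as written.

−0.10 V

By convention the left-hand electrode in cell notation is the anode (oxidation) and the right-hand electrode is the cathode (reduction).
E°cell = E°(right) − E°(left) = −0.34 − (−0.24) = −0.10 V.
The negative sign shows that, as written, the cell would require an external voltage to drive the reaction.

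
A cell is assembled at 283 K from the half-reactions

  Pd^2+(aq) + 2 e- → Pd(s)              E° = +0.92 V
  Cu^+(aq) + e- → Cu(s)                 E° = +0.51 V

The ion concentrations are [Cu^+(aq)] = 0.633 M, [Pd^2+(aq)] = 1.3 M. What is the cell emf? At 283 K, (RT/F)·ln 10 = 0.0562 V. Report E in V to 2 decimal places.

The Pd²⁺/Pd couple has the more positive E°, so it is the cathode; Cu⁺/Cu is the anode.
The standard potential is +0.92 − (+0.51) = +0.41 V and the balanced reaction transfers n = 2 electrons.
Balancing gives Pd^2+(aq) + 2 Cu(s) → Pd(s) + 2 Cu^+(aq); hence Q = [Cu^+(aq)]^2 / [Pd^2+(aq)] = 0.308 (log Q = −0.511).
Applying E = E° − (RT ln10/nF)·log Q gives +0.41 − (0.0562/2)(−0.511) = +0.42 V.

+0.42 V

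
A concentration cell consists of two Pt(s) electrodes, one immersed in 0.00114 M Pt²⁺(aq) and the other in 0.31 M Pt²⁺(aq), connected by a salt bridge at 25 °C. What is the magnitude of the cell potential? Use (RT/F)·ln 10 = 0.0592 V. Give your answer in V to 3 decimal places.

0.072 V

For a concentration cell E°cell = 0, since both electrodes use the same couple.
The compartment with the higher Pt²⁺(aq) concentration (0.31 M) acts as the cathode; ions are reduced there and produced at the dilute (0.00114 M) anode.
With n = 2, Ecell = −(0.0592/2)·log([dilute]/[conc]) = −(0.0592/2)·log(0.00114/0.31) = +0.072 V.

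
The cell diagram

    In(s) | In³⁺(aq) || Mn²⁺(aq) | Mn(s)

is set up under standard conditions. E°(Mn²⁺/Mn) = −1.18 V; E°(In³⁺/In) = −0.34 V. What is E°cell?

By convention the left-hand electrode in cell notation is the anode (oxidation) and the right-hand electrode is the cathode (reduction).
E°cell = E°(right) − E°(left) = −1.18 − (−0.34) = −0.84 V.
The negative sign shows that, as written, the cell would require an external voltage to drive the reaction.

−0.84 V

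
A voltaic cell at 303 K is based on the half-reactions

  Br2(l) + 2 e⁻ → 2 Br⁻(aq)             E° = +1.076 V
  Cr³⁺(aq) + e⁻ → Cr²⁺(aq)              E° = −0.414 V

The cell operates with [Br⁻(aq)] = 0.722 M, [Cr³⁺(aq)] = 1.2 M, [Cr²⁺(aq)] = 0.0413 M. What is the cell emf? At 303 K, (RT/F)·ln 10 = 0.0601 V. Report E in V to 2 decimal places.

+1.41 V

Br₂/Br⁻ is reduced (cathode, E° = +1.076 V) and Cr³⁺/Cr²⁺ is oxidized (anode).
The standard potential is +1.076 − (−0.414) = +1.490 V and the balanced reaction transfers n = 2 electrons.
The balanced reaction is Br2(l) + 2 Cr²⁺(aq) → 2 Br⁻(aq) + 2 Cr³⁺(aq), so Q = ([Br⁻(aq)]^2·[Cr³⁺(aq)]^2) / [Cr²⁺(aq)]^2 = 440 and log Q = 2.644.
By the Nernst equation, E = +1.490 − (0.0601/2)·(2.644) = +1.41 V.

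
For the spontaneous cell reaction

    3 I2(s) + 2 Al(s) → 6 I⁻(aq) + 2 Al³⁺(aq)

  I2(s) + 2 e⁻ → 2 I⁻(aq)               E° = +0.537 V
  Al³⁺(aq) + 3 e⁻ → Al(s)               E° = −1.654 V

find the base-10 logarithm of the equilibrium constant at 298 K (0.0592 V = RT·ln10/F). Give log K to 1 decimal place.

The I₂/I⁻ couple is reduced (cathode); E°cell = +0.537 − (−1.654) = +2.191 V with n = 6.
At equilibrium E = 0, so log K = nE°cell / 0.0592 = (6)(+2.191) / 0.0592 = 222.1.

log K = 222.1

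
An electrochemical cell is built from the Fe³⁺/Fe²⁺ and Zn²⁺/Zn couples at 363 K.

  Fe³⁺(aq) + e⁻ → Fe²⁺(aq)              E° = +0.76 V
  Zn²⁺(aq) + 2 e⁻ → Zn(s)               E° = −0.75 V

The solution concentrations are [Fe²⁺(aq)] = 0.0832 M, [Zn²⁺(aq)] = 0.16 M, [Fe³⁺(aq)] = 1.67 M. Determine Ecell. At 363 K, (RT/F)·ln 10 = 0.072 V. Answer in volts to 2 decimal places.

+1.63 V

Fe³⁺/Fe²⁺ is reduced (cathode, E° = +0.76 V) and Zn²⁺/Zn is oxidized (anode).
E°cell = +0.76 − (−0.75) = +1.51 V, with n = 2 electrons transferred.
For the overall reaction 2 Fe³⁺(aq) + Zn(s) → 2 Fe²⁺(aq) + Zn²⁺(aq), Q = ([Fe²⁺(aq)]^2·[Zn²⁺(aq)]) / [Fe³⁺(aq)]^2 = 0.000397, giving log Q = −3.401.
E = E° − (0.072/n)·log Q = +1.51 − (0.072/2)(−3.401) = +1.63 V.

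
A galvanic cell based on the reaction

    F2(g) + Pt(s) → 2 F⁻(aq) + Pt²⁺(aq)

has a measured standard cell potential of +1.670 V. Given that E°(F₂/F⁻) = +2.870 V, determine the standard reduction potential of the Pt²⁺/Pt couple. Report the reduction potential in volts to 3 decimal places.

In the reaction as written the F₂/F⁻ couple is reduced (cathode) and Pt²⁺/Pt is oxidized (anode), so E°cell = E°(F₂/F⁻) − E°(Pt²⁺/Pt).
E°(Pt²⁺/Pt) = E°(cathode) − E°cell = +2.870 − (+1.670) = +1.200 V.

+1.200 V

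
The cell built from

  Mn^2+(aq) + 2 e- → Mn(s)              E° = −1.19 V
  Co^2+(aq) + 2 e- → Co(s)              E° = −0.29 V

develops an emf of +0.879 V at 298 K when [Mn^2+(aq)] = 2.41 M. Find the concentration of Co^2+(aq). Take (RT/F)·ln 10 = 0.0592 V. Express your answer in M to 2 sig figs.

The Co²⁺/Co couple has the larger reduction potential, so it is the cathode: E°cell = −0.29 − (−1.19) = +0.90 V and n = 2.
From the Nernst equation, log Q = n(E° − E)/0.0592 = 2·(+0.90 − (+0.879))/0.0592 = 0.709.
Balancing electrons gives Co^2+(aq) + Mn(s) → Co(s) + Mn^2+(aq); thus Q = [Mn^2+(aq)] / [Co^2+(aq)].
Isolating [Co^2+(aq)] in Q = 10^{0.709} yields log [Co^2+(aq)] = −0.327, i.e. 0.47 M.

0.47 M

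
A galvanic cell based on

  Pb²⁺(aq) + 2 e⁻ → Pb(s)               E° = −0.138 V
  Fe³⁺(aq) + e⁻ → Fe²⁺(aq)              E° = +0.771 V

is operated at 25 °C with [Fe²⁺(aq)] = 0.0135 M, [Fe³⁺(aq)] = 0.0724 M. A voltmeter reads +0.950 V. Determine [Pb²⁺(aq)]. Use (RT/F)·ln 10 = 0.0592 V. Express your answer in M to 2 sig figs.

1.2 M

The Fe³⁺/Fe²⁺ couple has the larger reduction potential, so it is the cathode: E°cell = +0.771 − (−0.138) = +0.909 V and n = 2.
From the Nernst equation, log Q = n(E° − E)/0.0592 = 2·(+0.909 − (+0.950))/0.0592 = −1.385.
Balancing electrons gives 2 Fe³⁺(aq) + Pb(s) → 2 Fe²⁺(aq) + Pb²⁺(aq); thus Q = ([Fe²⁺(aq)]^2·[Pb²⁺(aq)]) / [Fe³⁺(aq)]^2.
Isolating [Pb²⁺(aq)] in Q = 10^{−1.385} yields log [Pb²⁺(aq)] = 0.074, i.e. 1.2 M.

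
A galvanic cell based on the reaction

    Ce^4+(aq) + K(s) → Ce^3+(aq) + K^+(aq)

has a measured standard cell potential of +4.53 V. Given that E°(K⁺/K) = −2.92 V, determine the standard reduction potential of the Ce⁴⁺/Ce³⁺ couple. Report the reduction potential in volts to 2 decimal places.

+1.61 V

In the reaction as written the Ce⁴⁺/Ce³⁺ couple is reduced (cathode) and K⁺/K is oxidized (anode), so E°cell = E°(Ce⁴⁺/Ce³⁺) − E°(K⁺/K).
E°(Ce⁴⁺/Ce³⁺) = E°cell + E°(anode) = +4.53 + (−2.92) = +1.61 V.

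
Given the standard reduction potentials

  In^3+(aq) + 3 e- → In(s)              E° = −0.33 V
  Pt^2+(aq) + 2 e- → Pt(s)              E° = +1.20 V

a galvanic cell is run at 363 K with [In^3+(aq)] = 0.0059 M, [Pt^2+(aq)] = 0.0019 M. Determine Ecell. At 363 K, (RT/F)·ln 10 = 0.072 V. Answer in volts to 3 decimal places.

+1.486 V

The Pt²⁺/Pt couple has the more positive E°, so it is the cathode; In³⁺/In is the anode.
E°cell = E°cat − E°an = +1.20 − (−0.33) = +1.53 V; n = 6.
The balanced reaction is 3 Pt^2+(aq) + 2 In(s) → 3 Pt(s) + 2 In^3+(aq), so Q = [In^3+(aq)]^2 / [Pt^2+(aq)]^3 = 5.08×10^3 and log Q = 3.705.
Applying E = E° − (RT ln10/nF)·log Q gives +1.53 − (0.072/6)(3.705) = +1.486 V.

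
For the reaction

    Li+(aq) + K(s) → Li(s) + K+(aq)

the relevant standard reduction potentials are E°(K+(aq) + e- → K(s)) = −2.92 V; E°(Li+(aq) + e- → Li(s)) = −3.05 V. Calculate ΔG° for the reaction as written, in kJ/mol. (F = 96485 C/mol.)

In the reaction as written Li+(aq) is reduced, so the Li⁺/Li couple is the cathode and K⁺/K is the anode.
E°cell = −3.05 − (−2.92) = −0.13 V; balancing electrons gives n = 1.
ΔG° = −nFE°cell = −(1)(96485)(−0.13) J/mol = +12.5 kJ/mol.

+12.5 kJ/mol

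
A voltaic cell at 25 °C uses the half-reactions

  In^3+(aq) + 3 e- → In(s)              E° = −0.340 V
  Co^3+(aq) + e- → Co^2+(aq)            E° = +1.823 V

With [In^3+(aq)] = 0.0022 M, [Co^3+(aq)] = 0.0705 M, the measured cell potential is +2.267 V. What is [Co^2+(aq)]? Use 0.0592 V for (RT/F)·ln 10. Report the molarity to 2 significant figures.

0.0095 M

With Co³⁺/Co²⁺ at the cathode and In³⁺/In at the anode, E°cell = +1.823 − (−0.340) = +2.163 V (n = 3).
Rearranging E = E° − (0.0592/n)·log Q gives log Q = 3(+2.163 − (+2.267))/0.0592 = −5.270.
Balancing electrons gives 3 Co^3+(aq) + In(s) → 3 Co^2+(aq) + In^3+(aq); thus Q = ([Co^2+(aq)]^3·[In^3+(aq)]) / [Co^3+(aq)]^3.
Solving for the unknown gives log [Co^2+(aq)] = −2.023, so [Co^2+(aq)] ≈ 0.0095 M.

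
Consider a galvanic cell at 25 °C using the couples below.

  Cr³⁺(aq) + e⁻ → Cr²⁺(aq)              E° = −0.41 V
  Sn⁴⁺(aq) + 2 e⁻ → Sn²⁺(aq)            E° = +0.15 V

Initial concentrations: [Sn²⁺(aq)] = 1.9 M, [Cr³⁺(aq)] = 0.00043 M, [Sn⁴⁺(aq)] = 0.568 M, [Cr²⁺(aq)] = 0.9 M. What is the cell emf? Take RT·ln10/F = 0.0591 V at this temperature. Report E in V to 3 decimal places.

Since E°(Sn⁴⁺/Sn²⁺) > E°(Cr³⁺/Cr²⁺), Sn⁴⁺/Sn²⁺ serves as the cathode.
The standard potential is +0.15 − (−0.41) = +0.56 V and the balanced reaction transfers n = 2 electrons.
For the overall reaction Sn⁴⁺(aq) + 2 Cr²⁺(aq) → Sn²⁺(aq) + 2 Cr³⁺(aq), Q = ([Sn²⁺(aq)]·[Cr³⁺(aq)]^2) / ([Sn⁴⁺(aq)]·[Cr²⁺(aq)]^2) = 7.64×10^−7, giving log Q = −6.117.
Applying E = E° − (RT ln10/nF)·log Q gives +0.56 − (0.0591/2)(−6.117) = +0.741 V.

+0.741 V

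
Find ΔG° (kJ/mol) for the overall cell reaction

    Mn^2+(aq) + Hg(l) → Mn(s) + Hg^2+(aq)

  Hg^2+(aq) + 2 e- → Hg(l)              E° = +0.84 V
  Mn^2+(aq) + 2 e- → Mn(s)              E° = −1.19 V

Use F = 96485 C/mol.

In the reaction as written Mn^2+(aq) is reduced, so the Mn²⁺/Mn couple is the cathode and Hg²⁺/Hg is the anode.
E°cell = −1.19 − (+0.84) = −2.03 V; balancing electrons gives n = 2.
ΔG° = −nFE°cell = −(2)(96485)(−2.03) J/mol = +392 kJ/mol.

+392 kJ/mol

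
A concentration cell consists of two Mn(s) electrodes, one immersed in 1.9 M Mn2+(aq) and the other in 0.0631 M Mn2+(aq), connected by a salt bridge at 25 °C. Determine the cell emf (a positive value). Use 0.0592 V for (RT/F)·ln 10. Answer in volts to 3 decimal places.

0.044 V

For a concentration cell E°cell = 0, since both electrodes use the same couple.
The compartment with the higher Mn2+(aq) concentration (1.9 M) acts as the cathode; ions are reduced there and produced at the dilute (0.0631 M) anode.
With n = 2, Ecell = −(0.0592/2)·log([dilute]/[conc]) = −(0.0592/2)·log(0.0631/1.9) = +0.044 V.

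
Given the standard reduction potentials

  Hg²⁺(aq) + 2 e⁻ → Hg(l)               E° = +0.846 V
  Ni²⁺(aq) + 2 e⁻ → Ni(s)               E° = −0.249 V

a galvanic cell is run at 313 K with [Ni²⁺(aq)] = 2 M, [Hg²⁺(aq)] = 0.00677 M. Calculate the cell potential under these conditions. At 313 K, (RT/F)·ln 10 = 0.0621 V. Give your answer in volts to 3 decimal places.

The Hg²⁺/Hg couple has the more positive E°, so it is the cathode; Ni²⁺/Ni is the anode.
The standard potential is +0.846 − (−0.249) = +1.095 V and the balanced reaction transfers n = 2 electrons.
Balancing gives Hg²⁺(aq) + Ni(s) → Hg(l) + Ni²⁺(aq); hence Q = [Ni²⁺(aq)] / [Hg²⁺(aq)] = 295 (log Q = 2.470).
E = E° − (0.0621/n)·log Q = +1.095 − (0.0621/2)(2.470) = +1.018 V.

+1.018 V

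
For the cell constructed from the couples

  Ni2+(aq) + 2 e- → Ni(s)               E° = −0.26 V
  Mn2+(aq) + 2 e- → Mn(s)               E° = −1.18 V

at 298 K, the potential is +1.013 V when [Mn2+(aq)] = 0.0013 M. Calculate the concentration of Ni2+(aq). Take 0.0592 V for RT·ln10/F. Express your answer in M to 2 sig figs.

Ni²⁺/Ni is the cathode (higher E°); E°cell = −0.26 − (−1.18) = +0.92 V with n = 2.
From the Nernst equation, log Q = n(E° − E)/0.0592 = 2·(+0.92 − (+1.013))/0.0592 = −3.142.
The balanced reaction is Ni2+(aq) + Mn(s) → Ni(s) + Mn2+(aq), so Q = [Mn2+(aq)] / [Ni2+(aq)].
Isolating [Ni2+(aq)] in Q = 10^{−3.142} yields log [Ni2+(aq)] = 0.256, i.e. 1.8 M.

1.8 M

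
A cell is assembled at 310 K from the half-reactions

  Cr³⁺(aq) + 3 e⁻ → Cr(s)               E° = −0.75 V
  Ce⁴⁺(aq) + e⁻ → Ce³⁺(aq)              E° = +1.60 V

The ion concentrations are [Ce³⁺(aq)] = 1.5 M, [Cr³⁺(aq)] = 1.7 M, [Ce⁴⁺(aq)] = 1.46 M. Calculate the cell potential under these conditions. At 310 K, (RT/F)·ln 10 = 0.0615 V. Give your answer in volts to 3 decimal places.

+2.345 V

Ce⁴⁺/Ce³⁺ is reduced (cathode, E° = +1.60 V) and Cr³⁺/Cr is oxidized (anode).
E°cell = E°cat − E°an = +1.60 − (−0.75) = +2.35 V; n = 3.
For the overall reaction 3 Ce⁴⁺(aq) + Cr(s) → 3 Ce³⁺(aq) + Cr³⁺(aq), Q = ([Ce³⁺(aq)]^3·[Cr³⁺(aq)]) / [Ce⁴⁺(aq)]^3 = 1.84, giving log Q = 0.266.
By the Nernst equation, E = +2.35 − (0.0615/3)·(0.266) = +2.345 V.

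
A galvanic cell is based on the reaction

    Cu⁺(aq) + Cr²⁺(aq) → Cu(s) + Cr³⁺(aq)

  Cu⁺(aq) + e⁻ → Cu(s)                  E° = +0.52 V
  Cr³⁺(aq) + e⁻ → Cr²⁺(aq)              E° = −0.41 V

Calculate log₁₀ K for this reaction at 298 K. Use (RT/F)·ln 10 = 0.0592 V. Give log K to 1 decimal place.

log K = 15.7

The Cu⁺/Cu couple is reduced (cathode); E°cell = +0.52 − (−0.41) = +0.93 V with n = 1.
At equilibrium E = 0, so log K = nE°cell / 0.0592 = (1)(+0.93) / 0.0592 = 15.7.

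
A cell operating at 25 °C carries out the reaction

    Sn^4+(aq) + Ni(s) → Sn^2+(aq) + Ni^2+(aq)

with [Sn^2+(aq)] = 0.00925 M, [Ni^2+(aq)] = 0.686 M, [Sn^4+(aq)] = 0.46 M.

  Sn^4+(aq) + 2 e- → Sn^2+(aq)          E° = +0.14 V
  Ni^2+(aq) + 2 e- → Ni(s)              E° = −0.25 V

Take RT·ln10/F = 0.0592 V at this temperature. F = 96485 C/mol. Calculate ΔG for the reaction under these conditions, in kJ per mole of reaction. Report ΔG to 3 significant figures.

With Sn⁴⁺/Sn²⁺ reduced at the cathode, E°cell = +0.14 − (−0.25) = +0.39 V and n = 2.
Here Q = ([Sn^2+(aq)]·[Ni^2+(aq)]) / [Sn^4+(aq)] = 0.0138 (log Q = −1.860), giving E = +0.39 − (0.0592/2)·(−1.860) = +0.4451 V.
Then ΔG = −nFE = −2 × 96485 × +0.4451 J/mol = −85.9 kJ/mol.

−85.9 kJ/mol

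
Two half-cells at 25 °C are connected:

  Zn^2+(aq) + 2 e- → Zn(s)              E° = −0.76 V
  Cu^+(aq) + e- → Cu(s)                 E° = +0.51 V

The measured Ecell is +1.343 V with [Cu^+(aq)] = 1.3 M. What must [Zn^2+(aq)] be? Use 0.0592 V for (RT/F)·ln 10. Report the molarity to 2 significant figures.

0.0058 M

With Cu⁺/Cu at the cathode and Zn²⁺/Zn at the anode, E°cell = +0.51 − (−0.76) = +1.27 V (n = 2).
From the Nernst equation, log Q = n(E° − E)/0.0592 = 2·(+1.27 − (+1.343))/0.0592 = −2.466.
Balancing electrons gives 2 Cu^+(aq) + Zn(s) → 2 Cu(s) + Zn^2+(aq); thus Q = [Zn^2+(aq)] / [Cu^+(aq)]^2.
Isolating [Zn^2+(aq)] in Q = 10^{−2.466} yields log [Zn^2+(aq)] = −2.238, i.e. 0.0058 M.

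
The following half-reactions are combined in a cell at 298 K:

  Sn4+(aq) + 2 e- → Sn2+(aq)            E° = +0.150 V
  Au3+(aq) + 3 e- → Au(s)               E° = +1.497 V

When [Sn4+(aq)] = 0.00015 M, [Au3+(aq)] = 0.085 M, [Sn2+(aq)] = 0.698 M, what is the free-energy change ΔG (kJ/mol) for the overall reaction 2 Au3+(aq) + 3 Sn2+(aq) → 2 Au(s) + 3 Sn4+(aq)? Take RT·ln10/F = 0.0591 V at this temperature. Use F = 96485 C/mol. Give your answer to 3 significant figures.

E°cell = +1.497 − (+0.150) = +1.347 V; the balanced reaction transfers n = 6 electrons.
Q = [Sn4+(aq)]^3 / ([Au3+(aq)]^2·[Sn2+(aq)]^3) = 1.37×10^−9, so log Q = −8.862 and E = +1.347 − (0.0591/6)(−8.862) = +1.4343 V.
ΔG = −nFE = −(6)(96485)(+1.4343) J/mol = −830 kJ/mol.

−830 kJ/mol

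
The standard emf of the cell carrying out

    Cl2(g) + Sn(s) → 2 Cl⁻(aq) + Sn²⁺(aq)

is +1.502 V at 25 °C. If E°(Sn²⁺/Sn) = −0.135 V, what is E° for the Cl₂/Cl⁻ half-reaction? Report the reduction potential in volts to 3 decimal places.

In the reaction as written the Cl₂/Cl⁻ couple is reduced (cathode) and Sn²⁺/Sn is oxidized (anode), so E°cell = E°(Cl₂/Cl⁻) − E°(Sn²⁺/Sn).
E°(Cl₂/Cl⁻) = E°cell + E°(anode) = +1.502 + (−0.135) = +1.367 V.

+1.367 V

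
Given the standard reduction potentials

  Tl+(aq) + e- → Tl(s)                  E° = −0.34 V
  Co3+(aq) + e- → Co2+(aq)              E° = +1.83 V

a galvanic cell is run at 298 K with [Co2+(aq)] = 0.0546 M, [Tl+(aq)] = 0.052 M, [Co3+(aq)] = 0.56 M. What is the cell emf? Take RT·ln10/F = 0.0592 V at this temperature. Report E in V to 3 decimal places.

Since E°(Co³⁺/Co²⁺) > E°(Tl⁺/Tl), Co³⁺/Co²⁺ serves as the cathode.
E°cell = E°cat − E°an = +1.83 − (−0.34) = +2.17 V; n = 1.
For the overall reaction Co3+(aq) + Tl(s) → Co2+(aq) + Tl+(aq), Q = ([Co2+(aq)]·[Tl+(aq)]) / [Co3+(aq)] = 0.00507, giving log Q = −2.295.
E = E° − (0.0592/n)·log Q = +2.17 − (0.0592/1)(−2.295) = +2.306 V.

+2.306 V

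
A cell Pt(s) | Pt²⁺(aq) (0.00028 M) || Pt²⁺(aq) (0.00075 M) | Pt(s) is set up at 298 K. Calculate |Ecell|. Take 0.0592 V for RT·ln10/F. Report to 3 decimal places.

0.013 V

For a concentration cell E°cell = 0, since both electrodes use the same couple.
The compartment with the higher Pt²⁺(aq) concentration (0.00075 M) acts as the cathode; ions are reduced there and produced at the dilute (0.00028 M) anode.
With n = 2, Ecell = −(0.0592/2)·log([dilute]/[conc]) = −(0.0592/2)·log(0.00028/0.00075) = +0.013 V.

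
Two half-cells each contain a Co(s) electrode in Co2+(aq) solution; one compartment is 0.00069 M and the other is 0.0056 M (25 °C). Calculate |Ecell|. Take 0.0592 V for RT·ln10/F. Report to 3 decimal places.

0.027 V

For a concentration cell E°cell = 0, since both electrodes use the same couple.
The compartment with the higher Co2+(aq) concentration (0.0056 M) acts as the cathode; ions are reduced there and produced at the dilute (0.00069 M) anode.
With n = 2, Ecell = −(0.0592/2)·log([dilute]/[conc]) = −(0.0592/2)·log(0.00069/0.0056) = +0.027 V.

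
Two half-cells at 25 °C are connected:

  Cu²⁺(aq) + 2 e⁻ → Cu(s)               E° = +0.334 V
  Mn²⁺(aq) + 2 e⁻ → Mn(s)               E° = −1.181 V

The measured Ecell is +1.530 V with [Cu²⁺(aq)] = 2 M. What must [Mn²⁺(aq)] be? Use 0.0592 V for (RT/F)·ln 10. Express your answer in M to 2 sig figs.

0.62 M

The Cu²⁺/Cu couple has the larger reduction potential, so it is the cathode: E°cell = +0.334 − (−1.181) = +1.515 V and n = 2.
Rearranging E = E° − (0.0592/n)·log Q gives log Q = 2(+1.515 − (+1.530))/0.0592 = −0.507.
For Cu²⁺(aq) + Mn(s) → Cu(s) + Mn²⁺(aq), the reaction quotient is Q = [Mn²⁺(aq)] / [Cu²⁺(aq)].
Substituting the known concentrations and solving, log [Mn²⁺(aq)] = −0.206 and [Mn²⁺(aq)] = 0.62 M.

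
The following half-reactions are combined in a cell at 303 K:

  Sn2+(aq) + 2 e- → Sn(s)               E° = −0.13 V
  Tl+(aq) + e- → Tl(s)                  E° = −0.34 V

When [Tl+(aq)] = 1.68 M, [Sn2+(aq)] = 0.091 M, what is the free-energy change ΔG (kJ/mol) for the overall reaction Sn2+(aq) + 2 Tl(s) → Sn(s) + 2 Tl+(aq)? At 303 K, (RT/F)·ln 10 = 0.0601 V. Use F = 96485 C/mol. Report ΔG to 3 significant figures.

−31.9 kJ/mol

The standard cell potential is −0.13 − (−0.34) = +0.21 V, with n = 2 electrons in the balanced equation.
Here Q = [Tl+(aq)]^2 / [Sn2+(aq)] = 31 (log Q = 1.492), giving E = +0.21 − (0.0601/2)·(1.492) = +0.1652 V.
Finally ΔG = −nFE = −(2)(96485 C/mol)(+0.1652 V) = −31.9 kJ/mol.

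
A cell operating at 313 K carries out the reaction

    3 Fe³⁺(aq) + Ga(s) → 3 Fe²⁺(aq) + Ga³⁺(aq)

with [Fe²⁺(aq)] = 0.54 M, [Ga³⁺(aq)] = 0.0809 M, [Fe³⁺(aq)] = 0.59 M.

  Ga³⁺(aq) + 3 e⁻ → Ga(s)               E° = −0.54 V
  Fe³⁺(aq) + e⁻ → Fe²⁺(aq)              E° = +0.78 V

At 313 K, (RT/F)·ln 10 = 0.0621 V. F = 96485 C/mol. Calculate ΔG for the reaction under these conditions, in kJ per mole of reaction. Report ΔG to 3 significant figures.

−389 kJ/mol

E°cell = +0.78 − (−0.54) = +1.32 V; the balanced reaction transfers n = 3 electrons.
Here Q = ([Fe²⁺(aq)]^3·[Ga³⁺(aq)]) / [Fe³⁺(aq)]^3 = 0.062 (log Q = −1.207), giving E = +1.32 − (0.0621/3)·(−1.207) = +1.3450 V.
Finally ΔG = −nFE = −(3)(96485 C/mol)(+1.3450 V) = −389 kJ/mol.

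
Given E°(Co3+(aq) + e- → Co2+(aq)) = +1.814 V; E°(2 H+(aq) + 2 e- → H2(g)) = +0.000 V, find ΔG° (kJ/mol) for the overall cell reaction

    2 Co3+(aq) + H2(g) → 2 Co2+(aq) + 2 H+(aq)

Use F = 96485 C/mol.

−350 kJ/mol

In the reaction as written Co3+(aq) is reduced, so the Co³⁺/Co²⁺ couple is the cathode and 2H⁺/H₂ is the anode.
E°cell = +1.814 − (+0.000) = +1.814 V; balancing electrons gives n = 2.
ΔG° = −nFE°cell = −(2)(96485)(+1.814) J/mol = −350 kJ/mol.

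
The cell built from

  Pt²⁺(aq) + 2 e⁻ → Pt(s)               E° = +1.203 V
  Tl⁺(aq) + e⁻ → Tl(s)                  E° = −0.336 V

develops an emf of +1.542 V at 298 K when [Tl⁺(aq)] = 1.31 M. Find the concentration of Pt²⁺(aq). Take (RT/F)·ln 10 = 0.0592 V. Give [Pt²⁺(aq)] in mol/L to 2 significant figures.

The Pt²⁺/Pt couple has the larger reduction potential, so it is the cathode: E°cell = +1.203 − (−0.336) = +1.539 V and n = 2.
Since E = E° − (0.0592/n)·log Q, log Q = n(E° − E)/0.0592 = −0.101.
The balanced reaction is Pt²⁺(aq) + 2 Tl(s) → Pt(s) + 2 Tl⁺(aq), so Q = [Tl⁺(aq)]^2 / [Pt²⁺(aq)].
Substituting the known concentrations and solving, log [Pt²⁺(aq)] = 0.336 and [Pt²⁺(aq)] = 2.2 M.

2.2 M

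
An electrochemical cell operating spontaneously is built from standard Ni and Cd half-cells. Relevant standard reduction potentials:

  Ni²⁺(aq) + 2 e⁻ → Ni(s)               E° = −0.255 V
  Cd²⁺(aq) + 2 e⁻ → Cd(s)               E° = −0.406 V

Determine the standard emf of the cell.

The Ni²⁺/Ni couple has the higher E°, so Ni ion is reduced (cathode) and Cd is oxidized (anode).
E°cell = E°(cathode) − E°(anode) = −0.255 − (−0.406) = +0.151 V.

+0.151 V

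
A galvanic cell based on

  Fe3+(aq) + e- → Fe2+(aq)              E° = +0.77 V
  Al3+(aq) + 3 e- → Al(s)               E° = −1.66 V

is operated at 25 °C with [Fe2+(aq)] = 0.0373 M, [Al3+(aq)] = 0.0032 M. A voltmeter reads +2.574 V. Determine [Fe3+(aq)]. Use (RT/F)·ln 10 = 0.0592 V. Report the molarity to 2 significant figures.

1.5 M

Fe³⁺/Fe²⁺ is the cathode (higher E°); E°cell = +0.77 − (−1.66) = +2.43 V with n = 3.
Rearranging E = E° − (0.0592/n)·log Q gives log Q = 3(+2.43 − (+2.574))/0.0592 = −7.297.
For 3 Fe3+(aq) + Al(s) → 3 Fe2+(aq) + Al3+(aq), the reaction quotient is Q = ([Fe2+(aq)]^3·[Al3+(aq)]) / [Fe3+(aq)]^3.
Isolating [Fe3+(aq)] in Q = 10^{−7.297} yields log [Fe3+(aq)] = 0.172, i.e. 1.5 M.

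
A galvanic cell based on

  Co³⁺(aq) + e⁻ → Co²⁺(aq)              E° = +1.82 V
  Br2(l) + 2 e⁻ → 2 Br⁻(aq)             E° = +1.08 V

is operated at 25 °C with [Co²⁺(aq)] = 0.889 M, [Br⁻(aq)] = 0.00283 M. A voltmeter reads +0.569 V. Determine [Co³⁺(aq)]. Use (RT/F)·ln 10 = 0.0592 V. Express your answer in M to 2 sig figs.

Co³⁺/Co²⁺ is the cathode (higher E°); E°cell = +1.82 − (+1.08) = +0.74 V with n = 2.
Rearranging E = E° − (0.0592/n)·log Q gives log Q = 2(+0.74 − (+0.569))/0.0592 = 5.777.
Balancing electrons gives 2 Co³⁺(aq) + 2 Br⁻(aq) → 2 Co²⁺(aq) + Br2(l); thus Q = [Co²⁺(aq)]^2 / ([Co³⁺(aq)]^2·[Br⁻(aq)]^2).
Isolating [Co³⁺(aq)] in Q = 10^{5.777} yields log [Co³⁺(aq)] = −0.391, i.e. 0.41 M.

0.41 M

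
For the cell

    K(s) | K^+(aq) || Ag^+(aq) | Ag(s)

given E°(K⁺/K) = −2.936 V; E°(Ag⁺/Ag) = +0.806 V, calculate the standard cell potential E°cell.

By convention the left-hand electrode in cell notation is the anode (oxidation) and the right-hand electrode is the cathode (reduction).
E°cell = E°(right) − E°(left) = +0.806 − (−2.936) = +3.742 V.

+3.742 V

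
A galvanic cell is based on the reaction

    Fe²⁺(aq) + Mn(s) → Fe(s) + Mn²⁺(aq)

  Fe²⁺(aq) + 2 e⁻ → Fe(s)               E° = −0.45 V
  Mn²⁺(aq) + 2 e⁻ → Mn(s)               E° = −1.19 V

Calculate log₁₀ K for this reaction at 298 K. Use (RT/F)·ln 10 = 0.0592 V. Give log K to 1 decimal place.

The Fe²⁺/Fe couple is reduced (cathode); E°cell = −0.45 − (−1.19) = +0.74 V with n = 2.
At equilibrium E = 0, so log K = nE°cell / 0.0592 = (2)(+0.74) / 0.0592 = 25.0.

log K = 25.0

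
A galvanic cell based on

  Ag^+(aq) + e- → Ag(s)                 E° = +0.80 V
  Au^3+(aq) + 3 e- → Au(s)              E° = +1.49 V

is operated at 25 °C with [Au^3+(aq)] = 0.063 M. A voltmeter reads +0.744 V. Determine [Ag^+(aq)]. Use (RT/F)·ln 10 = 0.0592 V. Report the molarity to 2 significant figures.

0.049 M

With Au³⁺/Au at the cathode and Ag⁺/Ag at the anode, E°cell = +1.49 − (+0.80) = +0.69 V (n = 3).
Since E = E° − (0.0592/n)·log Q, log Q = n(E° − E)/0.0592 = −2.736.
The balanced reaction is Au^3+(aq) + 3 Ag(s) → Au(s) + 3 Ag^+(aq), so Q = [Ag^+(aq)]^3 / [Au^3+(aq)].
Substituting the known concentrations and solving, log [Ag^+(aq)] = −1.312 and [Ag^+(aq)] = 0.049 M.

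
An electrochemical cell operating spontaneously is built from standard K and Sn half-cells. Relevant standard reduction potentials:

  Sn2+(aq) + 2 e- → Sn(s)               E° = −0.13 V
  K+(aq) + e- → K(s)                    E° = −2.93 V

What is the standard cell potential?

+2.80 V

Of the two couples in this cell, the one with the more positive reduction potential is reduced at the cathode: here that is Sn²⁺/Sn (−0.13 V); K⁺/K (−2.93 V) is the anode.
E°cell = E°(cathode) − E°(anode) = −0.13 − (−2.93) = +2.80 V.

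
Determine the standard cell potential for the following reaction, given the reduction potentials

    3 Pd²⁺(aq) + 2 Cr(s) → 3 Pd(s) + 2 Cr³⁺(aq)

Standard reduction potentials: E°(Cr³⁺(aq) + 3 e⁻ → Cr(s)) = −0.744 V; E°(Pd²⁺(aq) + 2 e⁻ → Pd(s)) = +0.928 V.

Pd²⁺(aq) gains electrons, so the Pd²⁺/Pd couple is the cathode; the Cr³⁺/Cr couple is the anode.
E°cell = E°(cathode) − E°(anode) = +0.928 − (−0.744) = +1.672 V.
The positive value indicates the reaction is spontaneous as written.

+1.672 V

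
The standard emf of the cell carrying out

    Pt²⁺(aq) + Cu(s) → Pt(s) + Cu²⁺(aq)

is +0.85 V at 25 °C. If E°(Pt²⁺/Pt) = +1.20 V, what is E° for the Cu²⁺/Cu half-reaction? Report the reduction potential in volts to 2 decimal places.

In the reaction as written the Pt²⁺/Pt couple is reduced (cathode) and Cu²⁺/Cu is oxidized (anode), so E°cell = E°(Pt²⁺/Pt) − E°(Cu²⁺/Cu).
E°(Cu²⁺/Cu) = E°(cathode) − E°cell = +1.20 − (+0.85) = +0.35 V.

+0.35 V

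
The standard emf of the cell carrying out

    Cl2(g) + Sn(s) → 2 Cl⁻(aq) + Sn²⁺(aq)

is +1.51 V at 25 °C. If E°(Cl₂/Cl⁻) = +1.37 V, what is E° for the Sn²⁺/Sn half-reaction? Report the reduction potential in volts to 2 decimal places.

−0.14 V

In the reaction as written the Cl₂/Cl⁻ couple is reduced (cathode) and Sn²⁺/Sn is oxidized (anode), so E°cell = E°(Cl₂/Cl⁻) − E°(Sn²⁺/Sn).
E°(Sn²⁺/Sn) = E°(cathode) − E°cell = +1.37 − (+1.51) = −0.14 V.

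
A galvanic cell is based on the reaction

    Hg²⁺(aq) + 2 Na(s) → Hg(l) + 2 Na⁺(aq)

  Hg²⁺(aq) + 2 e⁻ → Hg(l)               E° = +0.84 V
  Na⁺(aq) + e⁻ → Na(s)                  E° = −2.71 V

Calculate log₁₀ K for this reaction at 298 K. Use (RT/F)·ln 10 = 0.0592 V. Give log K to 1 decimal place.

log K = 119.9

The Hg²⁺/Hg couple is reduced (cathode); E°cell = +0.84 − (−2.71) = +3.55 V with n = 2.
At equilibrium E = 0, so log K = nE°cell / 0.0592 = (2)(+3.55) / 0.0592 = 119.9.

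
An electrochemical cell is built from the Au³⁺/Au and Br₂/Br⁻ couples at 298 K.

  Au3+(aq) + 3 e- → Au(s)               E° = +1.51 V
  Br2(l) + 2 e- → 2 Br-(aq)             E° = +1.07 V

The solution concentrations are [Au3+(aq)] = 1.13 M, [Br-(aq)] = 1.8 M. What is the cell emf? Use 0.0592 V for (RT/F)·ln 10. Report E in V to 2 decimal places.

+0.46 V

Au³⁺/Au is reduced (cathode, E° = +1.51 V) and Br₂/Br⁻ is oxidized (anode).
E°cell = E°cat − E°an = +1.51 − (+1.07) = +0.44 V; n = 6.
The balanced reaction is 2 Au3+(aq) + 6 Br-(aq) → 2 Au(s) + 3 Br2(l), so Q = 1 / ([Au3+(aq)]^2·[Br-(aq)]^6) = 0.023 and log Q = −1.638.
E = E° − (0.0592/n)·log Q = +0.44 − (0.0592/6)(−1.638) = +0.46 V.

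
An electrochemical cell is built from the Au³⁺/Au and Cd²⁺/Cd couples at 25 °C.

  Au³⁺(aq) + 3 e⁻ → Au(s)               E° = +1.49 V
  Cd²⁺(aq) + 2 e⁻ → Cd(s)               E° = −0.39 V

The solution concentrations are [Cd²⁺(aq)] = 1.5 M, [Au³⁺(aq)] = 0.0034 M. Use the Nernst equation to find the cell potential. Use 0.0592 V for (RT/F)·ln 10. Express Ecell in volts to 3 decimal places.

+1.826 V

The Au³⁺/Au couple has the more positive E°, so it is the cathode; Cd²⁺/Cd is the anode.
E°cell = E°cat − E°an = +1.49 − (−0.39) = +1.88 V; n = 6.
For the overall reaction 2 Au³⁺(aq) + 3 Cd(s) → 2 Au(s) + 3 Cd²⁺(aq), Q = [Cd²⁺(aq)]^3 / [Au³⁺(aq)]^2 = 2.92×10^5, giving log Q = 5.465.
By the Nernst equation, E = +1.88 − (0.0592/6)·(5.465) = +1.826 V.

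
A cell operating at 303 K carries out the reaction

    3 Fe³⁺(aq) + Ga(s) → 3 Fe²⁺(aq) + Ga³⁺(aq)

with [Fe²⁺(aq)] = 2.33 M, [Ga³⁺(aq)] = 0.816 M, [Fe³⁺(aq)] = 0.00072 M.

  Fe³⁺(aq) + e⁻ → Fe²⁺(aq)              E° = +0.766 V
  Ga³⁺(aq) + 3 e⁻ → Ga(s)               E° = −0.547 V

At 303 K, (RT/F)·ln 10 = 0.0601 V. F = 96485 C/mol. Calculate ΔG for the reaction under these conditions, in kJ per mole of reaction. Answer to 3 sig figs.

E°cell = +0.766 − (−0.547) = +1.313 V; the balanced reaction transfers n = 3 electrons.
The reaction quotient is ([Fe²⁺(aq)]^3·[Ga³⁺(aq)]) / [Fe³⁺(aq)]^3 = 2.77×10^10; by Nernst, E = +1.313 − (0.0601/3)(10.442) = +1.1038 V.
Then ΔG = −nFE = −3 × 96485 × +1.1038 J/mol = −320 kJ/mol.

−320 kJ/mol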